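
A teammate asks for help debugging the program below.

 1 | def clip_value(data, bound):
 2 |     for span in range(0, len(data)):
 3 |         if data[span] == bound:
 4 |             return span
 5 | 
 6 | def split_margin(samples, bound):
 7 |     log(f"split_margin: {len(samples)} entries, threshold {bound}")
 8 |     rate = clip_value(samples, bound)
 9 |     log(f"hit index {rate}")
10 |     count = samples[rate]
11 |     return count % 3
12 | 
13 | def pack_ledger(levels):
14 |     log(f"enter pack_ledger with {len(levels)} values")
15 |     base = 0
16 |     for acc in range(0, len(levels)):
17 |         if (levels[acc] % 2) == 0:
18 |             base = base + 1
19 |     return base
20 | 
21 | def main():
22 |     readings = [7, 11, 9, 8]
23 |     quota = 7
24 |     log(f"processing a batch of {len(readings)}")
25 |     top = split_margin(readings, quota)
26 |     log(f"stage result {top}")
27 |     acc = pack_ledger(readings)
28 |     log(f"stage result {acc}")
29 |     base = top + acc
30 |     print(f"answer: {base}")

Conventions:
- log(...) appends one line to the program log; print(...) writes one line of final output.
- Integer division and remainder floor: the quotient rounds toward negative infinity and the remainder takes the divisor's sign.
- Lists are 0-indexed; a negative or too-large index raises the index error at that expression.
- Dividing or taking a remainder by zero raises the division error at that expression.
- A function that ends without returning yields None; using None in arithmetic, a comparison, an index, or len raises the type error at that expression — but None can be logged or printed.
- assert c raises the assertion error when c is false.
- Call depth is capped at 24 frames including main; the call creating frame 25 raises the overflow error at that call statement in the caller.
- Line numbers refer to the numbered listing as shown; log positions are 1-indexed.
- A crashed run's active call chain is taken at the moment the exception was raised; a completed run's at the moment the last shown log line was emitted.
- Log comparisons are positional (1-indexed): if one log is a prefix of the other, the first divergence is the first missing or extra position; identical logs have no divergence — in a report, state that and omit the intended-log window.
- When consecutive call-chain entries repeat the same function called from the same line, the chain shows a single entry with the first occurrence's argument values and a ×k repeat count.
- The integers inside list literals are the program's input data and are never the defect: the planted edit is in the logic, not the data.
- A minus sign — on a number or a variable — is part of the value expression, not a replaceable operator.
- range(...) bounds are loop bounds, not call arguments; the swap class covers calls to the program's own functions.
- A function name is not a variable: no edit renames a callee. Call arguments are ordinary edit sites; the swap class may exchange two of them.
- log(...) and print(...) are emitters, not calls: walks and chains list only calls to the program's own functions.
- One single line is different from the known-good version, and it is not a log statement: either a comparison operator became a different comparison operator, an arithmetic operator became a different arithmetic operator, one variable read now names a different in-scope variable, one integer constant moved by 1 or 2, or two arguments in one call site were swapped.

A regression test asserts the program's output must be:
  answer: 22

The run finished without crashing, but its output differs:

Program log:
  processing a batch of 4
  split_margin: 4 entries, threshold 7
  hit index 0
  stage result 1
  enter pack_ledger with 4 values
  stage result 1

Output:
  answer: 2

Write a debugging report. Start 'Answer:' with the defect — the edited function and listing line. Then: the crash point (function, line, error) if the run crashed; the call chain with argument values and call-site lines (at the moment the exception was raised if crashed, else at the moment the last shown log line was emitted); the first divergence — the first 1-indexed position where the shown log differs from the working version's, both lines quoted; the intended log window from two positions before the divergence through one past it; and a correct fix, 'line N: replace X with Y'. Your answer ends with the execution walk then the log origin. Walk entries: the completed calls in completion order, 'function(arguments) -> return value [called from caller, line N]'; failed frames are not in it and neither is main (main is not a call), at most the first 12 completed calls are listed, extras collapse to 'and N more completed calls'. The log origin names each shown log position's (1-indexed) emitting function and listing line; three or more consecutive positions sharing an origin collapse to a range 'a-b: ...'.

Answer: the defect is in split_margin at line 11.
The tell: The log first diverges at position 4: the faulty run prints 'stage result 1' where the working version prints 'stage result 21'.
Call chain: main.
First divergence: at position 4 the run shows 'stage result 1' where the working version logs 'stage result 21'.
Intended log window:
  2: split_margin: 4 entries, threshold 7
  3: hit index 0
  4: stage result 21
  5: enter pack_ledger with 4 values
Execution walk:
  clip_value([7, 11, 9, 8], 7) -> 0  [called from split_margin, line 8]
  split_margin([7, 11, 9, 8], 7) -> 1  [called from main, line 25]
  pack_ledger([7, 11, 9, 8]) -> 1  [called from main, line 27]
Log line origins:
  1: from main, line 24
  2: from split_margin, line 7
  3: from split_margin, line 9
  4: from main, line 26
  5: from pack_ledger, line 14
  6: from main, line 28
A correct fix: line 11: replace `%` with `*`.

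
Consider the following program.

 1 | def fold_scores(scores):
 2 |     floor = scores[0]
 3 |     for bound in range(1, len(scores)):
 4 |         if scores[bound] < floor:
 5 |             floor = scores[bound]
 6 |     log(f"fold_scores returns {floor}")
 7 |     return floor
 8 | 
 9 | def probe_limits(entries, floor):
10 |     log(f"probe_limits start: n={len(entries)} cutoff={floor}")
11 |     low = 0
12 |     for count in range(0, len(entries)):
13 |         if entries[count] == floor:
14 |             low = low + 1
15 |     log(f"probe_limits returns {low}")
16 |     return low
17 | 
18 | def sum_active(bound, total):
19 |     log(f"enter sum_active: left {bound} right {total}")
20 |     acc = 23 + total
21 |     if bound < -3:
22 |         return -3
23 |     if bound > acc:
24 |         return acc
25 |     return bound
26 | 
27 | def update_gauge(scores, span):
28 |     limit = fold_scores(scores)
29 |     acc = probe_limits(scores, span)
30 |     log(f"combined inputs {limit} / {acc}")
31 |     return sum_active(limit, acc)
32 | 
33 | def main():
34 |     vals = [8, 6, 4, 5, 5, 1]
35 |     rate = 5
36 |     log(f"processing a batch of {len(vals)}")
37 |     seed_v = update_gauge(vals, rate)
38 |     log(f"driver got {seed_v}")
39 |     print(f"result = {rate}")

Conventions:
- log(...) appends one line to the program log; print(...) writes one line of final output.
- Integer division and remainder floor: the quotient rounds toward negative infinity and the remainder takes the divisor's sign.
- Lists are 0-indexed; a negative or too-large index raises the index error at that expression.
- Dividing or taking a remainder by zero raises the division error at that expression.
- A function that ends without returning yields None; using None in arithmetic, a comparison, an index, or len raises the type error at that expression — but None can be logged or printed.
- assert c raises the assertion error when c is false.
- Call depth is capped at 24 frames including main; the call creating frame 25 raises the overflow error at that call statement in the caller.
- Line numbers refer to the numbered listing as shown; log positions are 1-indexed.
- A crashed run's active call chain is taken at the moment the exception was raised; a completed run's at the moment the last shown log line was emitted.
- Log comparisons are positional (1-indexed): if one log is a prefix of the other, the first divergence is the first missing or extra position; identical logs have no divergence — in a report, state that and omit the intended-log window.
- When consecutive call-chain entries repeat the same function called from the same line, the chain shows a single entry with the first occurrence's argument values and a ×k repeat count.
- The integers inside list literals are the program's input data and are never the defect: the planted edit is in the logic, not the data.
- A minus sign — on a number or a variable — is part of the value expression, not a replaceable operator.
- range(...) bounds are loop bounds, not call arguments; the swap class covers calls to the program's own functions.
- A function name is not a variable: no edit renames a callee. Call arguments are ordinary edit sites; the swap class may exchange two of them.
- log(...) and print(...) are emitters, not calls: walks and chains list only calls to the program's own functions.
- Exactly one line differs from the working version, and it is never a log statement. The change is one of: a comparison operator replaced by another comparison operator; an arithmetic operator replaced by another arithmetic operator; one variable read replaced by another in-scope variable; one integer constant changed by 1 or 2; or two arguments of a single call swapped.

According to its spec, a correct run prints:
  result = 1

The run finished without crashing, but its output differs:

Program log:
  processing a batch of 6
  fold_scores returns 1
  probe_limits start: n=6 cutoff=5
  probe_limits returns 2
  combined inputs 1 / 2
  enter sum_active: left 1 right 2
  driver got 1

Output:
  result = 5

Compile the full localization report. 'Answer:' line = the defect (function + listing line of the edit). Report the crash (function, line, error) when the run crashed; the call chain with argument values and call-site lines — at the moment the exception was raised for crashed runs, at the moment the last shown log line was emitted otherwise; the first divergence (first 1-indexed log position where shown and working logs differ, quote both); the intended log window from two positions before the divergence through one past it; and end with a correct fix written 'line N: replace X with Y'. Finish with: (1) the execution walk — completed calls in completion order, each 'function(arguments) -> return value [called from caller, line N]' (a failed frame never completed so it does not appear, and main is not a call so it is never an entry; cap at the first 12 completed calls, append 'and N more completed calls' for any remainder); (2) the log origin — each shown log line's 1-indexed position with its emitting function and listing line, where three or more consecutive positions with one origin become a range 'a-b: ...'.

Answer: the defect is in main at line 39.
Key observation: Log streams are identical — the defect surfaces only in the printed output.
Call chain: main.
First divergence: none — the logs agree in full.
Execution walk:
  fold_scores([8, 6, 4, 5, 5, 1]) -> 1  [called from update_gauge, line 28]
  probe_limits([8, 6, 4, 5, 5, 1], 5) -> 2  [called from update_gauge, line 29]
  sum_active(1, 2) -> 1  [called from update_gauge, line 31]
  update_gauge([8, 6, 4, 5, 5, 1], 5) -> 1  [called from main, line 37]
Log origin:
  1: emitted by main (line 36)
  2: emitted by fold_scores (line 6)
  3: emitted by probe_limits (line 10)
  4: emitted by probe_limits (line 15)
  5: emitted by update_gauge (line 30)
  6: emitted by sum_active (line 19)
  7: emitted by main (line 38)
A correct fix: line 39: replace `rate` with `seed_v`.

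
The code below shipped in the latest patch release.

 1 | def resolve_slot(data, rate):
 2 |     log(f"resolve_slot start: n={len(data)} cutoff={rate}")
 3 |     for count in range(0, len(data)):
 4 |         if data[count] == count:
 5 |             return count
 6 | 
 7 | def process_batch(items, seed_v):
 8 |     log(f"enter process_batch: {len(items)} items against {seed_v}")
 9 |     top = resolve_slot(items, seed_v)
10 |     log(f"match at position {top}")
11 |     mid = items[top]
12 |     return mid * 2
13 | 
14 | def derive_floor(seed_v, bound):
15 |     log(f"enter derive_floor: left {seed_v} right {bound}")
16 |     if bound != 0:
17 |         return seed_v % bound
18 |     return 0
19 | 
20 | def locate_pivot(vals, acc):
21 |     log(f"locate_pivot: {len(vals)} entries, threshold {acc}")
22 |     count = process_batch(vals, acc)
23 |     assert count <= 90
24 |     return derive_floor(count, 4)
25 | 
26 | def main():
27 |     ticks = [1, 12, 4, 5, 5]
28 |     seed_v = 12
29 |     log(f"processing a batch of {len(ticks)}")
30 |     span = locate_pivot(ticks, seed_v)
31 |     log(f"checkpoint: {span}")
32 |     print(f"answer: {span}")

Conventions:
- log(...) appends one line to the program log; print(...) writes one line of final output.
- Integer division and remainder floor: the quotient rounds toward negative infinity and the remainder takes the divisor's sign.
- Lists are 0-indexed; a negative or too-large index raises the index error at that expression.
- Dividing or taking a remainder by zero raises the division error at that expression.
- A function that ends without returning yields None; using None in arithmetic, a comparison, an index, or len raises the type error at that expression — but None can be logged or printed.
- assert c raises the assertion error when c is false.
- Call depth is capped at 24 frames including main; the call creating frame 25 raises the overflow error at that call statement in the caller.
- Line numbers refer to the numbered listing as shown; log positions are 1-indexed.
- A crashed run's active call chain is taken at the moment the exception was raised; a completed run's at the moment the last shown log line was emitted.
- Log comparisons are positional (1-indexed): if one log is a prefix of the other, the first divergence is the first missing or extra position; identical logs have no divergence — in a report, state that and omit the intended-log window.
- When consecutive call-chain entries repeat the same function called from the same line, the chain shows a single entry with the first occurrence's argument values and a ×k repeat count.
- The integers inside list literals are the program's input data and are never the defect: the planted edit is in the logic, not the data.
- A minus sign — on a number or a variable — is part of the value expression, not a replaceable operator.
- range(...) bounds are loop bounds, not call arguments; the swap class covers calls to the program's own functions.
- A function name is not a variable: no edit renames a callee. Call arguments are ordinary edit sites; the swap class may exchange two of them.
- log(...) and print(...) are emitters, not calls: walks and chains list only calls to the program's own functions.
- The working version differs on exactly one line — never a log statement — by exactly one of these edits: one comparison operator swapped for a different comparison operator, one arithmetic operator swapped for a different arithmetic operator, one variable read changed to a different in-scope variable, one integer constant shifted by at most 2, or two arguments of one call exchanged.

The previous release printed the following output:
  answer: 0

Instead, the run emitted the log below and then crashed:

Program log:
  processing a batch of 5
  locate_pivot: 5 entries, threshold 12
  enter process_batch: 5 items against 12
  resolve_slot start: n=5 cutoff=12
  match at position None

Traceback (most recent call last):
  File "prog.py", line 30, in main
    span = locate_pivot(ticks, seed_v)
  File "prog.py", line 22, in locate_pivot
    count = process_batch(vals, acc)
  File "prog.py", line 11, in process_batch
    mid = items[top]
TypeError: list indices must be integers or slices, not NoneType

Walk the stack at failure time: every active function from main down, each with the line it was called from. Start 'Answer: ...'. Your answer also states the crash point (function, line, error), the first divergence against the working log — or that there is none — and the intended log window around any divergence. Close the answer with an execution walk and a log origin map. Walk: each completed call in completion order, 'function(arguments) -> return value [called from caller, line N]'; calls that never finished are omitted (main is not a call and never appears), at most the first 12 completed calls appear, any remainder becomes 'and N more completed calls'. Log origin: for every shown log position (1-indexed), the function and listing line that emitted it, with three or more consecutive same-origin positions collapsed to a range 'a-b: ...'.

Answer: main -> locate_pivot (called at line 30) -> process_batch (called at line 22).
Key fact: At log position 5 the runs split — shown 'match at position None', but the working version logs 'match at position 1'.
Crash: process_batch, line 11, TypeError.
First divergence: position 5; shown 'match at position None' vs intended 'match at position 1'.
Intended log window:
  3: enter process_batch: 5 items against 12
  4: resolve_slot start: n=5 cutoff=12
  5: match at position 1
  6: enter derive_floor: left 24 right 4
Execution walk:
  resolve_slot([1, 12, 4, 5, 5], 12) -> None  [called from process_batch, line 9]
Log origins:
  1 — main, line 29
  2 — locate_pivot, line 21
  3 — process_batch, line 8
  4 — resolve_slot, line 2
  5 — process_batch, line 10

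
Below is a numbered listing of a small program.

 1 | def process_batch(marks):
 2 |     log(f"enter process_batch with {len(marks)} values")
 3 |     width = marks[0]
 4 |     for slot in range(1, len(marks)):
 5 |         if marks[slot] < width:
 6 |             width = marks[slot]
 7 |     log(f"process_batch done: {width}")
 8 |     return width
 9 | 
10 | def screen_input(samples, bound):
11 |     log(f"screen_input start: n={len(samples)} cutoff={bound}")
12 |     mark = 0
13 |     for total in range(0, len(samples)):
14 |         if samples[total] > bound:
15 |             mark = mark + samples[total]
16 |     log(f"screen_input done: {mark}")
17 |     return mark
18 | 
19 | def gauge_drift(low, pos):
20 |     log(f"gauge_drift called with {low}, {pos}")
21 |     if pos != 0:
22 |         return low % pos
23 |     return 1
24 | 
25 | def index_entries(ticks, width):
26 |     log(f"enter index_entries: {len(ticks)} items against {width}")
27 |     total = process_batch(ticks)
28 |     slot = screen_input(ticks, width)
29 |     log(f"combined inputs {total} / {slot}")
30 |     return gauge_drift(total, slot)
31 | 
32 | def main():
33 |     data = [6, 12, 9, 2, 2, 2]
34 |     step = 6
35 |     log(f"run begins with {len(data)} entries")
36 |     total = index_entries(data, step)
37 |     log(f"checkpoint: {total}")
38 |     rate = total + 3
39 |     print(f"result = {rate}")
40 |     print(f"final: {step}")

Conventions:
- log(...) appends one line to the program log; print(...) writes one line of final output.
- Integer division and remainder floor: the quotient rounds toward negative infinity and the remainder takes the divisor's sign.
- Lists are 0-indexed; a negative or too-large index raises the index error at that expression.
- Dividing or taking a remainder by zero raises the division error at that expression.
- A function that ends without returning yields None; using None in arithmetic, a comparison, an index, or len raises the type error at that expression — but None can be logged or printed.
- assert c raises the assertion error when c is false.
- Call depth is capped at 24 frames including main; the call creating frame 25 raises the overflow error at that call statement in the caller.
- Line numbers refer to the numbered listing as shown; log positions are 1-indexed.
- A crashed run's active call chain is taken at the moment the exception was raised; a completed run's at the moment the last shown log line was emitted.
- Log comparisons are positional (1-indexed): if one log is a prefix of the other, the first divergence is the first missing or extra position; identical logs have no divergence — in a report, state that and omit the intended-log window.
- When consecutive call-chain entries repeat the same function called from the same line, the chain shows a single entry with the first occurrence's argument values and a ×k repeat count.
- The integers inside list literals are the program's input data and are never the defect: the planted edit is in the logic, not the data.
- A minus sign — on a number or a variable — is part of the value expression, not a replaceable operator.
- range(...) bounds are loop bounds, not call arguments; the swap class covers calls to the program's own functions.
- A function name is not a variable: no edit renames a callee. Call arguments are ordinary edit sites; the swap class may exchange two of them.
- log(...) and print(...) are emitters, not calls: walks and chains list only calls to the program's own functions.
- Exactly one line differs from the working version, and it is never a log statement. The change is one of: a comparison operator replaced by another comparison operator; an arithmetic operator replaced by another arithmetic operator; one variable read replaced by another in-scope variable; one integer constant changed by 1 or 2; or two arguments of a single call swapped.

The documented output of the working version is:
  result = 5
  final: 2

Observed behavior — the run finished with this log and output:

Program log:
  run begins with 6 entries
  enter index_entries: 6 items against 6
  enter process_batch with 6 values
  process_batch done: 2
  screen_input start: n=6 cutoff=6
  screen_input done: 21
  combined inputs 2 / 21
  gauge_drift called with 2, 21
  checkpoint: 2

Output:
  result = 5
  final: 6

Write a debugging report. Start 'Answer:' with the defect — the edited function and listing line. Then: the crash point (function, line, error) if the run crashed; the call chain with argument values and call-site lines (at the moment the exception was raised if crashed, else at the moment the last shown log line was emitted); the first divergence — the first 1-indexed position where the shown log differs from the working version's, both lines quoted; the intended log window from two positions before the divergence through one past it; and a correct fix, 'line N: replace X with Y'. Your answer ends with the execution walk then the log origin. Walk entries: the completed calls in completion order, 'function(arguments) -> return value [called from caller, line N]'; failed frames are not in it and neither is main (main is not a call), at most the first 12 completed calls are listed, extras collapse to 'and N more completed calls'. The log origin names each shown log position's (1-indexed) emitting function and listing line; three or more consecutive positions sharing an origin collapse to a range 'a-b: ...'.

Answer: the defect is in main at line 40.
The tell: Log streams are identical — the defect surfaces only in the printed output.
Call chain: main.
First divergence: none; the two logs match at every position.
Execution walk:
  process_batch([6, 12, 9, 2, 2, 2]) -> 2  [called from index_entries, line 27]
  screen_input([6, 12, 9, 2, 2, 2], 6) -> 21  [called from index_entries, line 28]
  gauge_drift(2, 21) -> 2  [called from index_entries, line 30]
  index_entries([6, 12, 9, 2, 2, 2], 6) -> 2  [called from main, line 36]
Log origin:
  1 — main, line 35
  2 — index_entries, line 26
  3 — process_batch, line 2
  4 — process_batch, line 7
  5 — screen_input, line 11
  6 — screen_input, line 16
  7 — index_entries, line 29
  8 — gauge_drift, line 20
  9 — main, line 37
A correct fix: line 40: replace `step` with `total`.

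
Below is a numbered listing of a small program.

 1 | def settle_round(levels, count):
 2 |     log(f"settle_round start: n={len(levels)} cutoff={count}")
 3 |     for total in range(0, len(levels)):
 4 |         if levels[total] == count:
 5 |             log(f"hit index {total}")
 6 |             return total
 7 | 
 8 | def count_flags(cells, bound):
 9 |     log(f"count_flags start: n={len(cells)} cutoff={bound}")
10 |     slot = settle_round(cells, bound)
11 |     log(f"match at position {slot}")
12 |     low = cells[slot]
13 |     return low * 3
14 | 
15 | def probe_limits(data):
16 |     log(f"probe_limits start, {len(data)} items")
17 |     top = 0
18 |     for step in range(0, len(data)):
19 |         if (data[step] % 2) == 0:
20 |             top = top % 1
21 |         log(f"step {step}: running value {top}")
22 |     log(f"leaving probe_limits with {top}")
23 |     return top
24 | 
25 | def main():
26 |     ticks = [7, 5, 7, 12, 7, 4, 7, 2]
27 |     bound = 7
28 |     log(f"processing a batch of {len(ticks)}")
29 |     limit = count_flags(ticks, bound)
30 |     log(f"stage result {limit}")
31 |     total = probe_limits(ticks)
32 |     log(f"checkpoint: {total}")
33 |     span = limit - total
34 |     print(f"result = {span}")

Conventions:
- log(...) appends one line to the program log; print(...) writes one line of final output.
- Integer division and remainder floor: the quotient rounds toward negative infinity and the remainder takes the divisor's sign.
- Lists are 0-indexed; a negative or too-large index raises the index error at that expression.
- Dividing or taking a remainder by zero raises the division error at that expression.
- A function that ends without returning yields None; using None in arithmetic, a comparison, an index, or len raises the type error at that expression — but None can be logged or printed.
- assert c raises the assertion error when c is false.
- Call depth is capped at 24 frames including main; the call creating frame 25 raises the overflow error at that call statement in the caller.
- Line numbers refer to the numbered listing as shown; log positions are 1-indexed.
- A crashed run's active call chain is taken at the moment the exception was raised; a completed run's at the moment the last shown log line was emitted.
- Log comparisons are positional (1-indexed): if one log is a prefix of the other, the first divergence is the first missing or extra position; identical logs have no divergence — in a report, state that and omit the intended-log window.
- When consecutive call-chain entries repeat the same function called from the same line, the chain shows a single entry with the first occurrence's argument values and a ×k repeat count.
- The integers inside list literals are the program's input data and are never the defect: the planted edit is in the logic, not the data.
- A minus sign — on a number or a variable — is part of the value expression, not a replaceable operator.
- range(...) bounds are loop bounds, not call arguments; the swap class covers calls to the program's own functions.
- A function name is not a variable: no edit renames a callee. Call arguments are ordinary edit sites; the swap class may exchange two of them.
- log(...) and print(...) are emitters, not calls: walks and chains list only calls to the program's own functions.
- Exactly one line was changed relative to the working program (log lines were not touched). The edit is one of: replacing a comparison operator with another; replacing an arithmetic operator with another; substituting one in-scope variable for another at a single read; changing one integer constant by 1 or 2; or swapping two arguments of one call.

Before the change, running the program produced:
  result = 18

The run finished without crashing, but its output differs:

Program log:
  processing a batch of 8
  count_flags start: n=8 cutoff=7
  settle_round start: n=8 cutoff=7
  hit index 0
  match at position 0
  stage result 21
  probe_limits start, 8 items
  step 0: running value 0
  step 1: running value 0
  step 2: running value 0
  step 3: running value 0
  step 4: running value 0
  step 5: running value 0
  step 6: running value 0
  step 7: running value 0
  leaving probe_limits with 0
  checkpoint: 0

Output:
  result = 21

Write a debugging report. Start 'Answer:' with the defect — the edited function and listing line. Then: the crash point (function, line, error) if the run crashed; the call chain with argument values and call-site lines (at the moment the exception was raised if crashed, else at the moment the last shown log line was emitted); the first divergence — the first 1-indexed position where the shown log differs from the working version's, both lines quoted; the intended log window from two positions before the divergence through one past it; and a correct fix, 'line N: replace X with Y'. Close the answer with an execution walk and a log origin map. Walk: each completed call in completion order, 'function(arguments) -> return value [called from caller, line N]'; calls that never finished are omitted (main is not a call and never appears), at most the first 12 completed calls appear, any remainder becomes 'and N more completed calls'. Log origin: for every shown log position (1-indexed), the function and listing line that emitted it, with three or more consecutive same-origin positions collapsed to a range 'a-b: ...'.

Answer: the defect is in probe_limits at line 20.
Key fact: Position 11 is the first bad log line: 'step 3: running value 0' should read 'step 3: running value 1'.
Call chain: main.
First divergence: position 11; shown 'step 3: running value 0' vs intended 'step 3: running value 1'.
Intended log window:
  9: step 1: running value 0
  10: step 2: running value 0
  11: step 3: running value 1
  12: step 4: running value 1
Execution walk:
  settle_round([7, 5, 7, 12, 7, 4, 7, 2], 7) -> 0  [called from count_flags, line 10]
  count_flags([7, 5, 7, 12, 7, 4, 7, 2], 7) -> 21  [called from main, line 29]
  probe_limits([7, 5, 7, 12, 7, 4, 7, 2]) -> 0  [called from main, line 31]
Log line origins:
  1 — main, line 28
  2 — count_flags, line 9
  3 — settle_round, line 2
  4 — settle_round, line 5
  5 — count_flags, line 11
  6 — main, line 30
  7 — probe_limits, line 16
  8-15 — probe_limits, line 21
  16 — probe_limits, line 22
  17 — main, line 32
A correct fix: line 20: replace `%` with `+`.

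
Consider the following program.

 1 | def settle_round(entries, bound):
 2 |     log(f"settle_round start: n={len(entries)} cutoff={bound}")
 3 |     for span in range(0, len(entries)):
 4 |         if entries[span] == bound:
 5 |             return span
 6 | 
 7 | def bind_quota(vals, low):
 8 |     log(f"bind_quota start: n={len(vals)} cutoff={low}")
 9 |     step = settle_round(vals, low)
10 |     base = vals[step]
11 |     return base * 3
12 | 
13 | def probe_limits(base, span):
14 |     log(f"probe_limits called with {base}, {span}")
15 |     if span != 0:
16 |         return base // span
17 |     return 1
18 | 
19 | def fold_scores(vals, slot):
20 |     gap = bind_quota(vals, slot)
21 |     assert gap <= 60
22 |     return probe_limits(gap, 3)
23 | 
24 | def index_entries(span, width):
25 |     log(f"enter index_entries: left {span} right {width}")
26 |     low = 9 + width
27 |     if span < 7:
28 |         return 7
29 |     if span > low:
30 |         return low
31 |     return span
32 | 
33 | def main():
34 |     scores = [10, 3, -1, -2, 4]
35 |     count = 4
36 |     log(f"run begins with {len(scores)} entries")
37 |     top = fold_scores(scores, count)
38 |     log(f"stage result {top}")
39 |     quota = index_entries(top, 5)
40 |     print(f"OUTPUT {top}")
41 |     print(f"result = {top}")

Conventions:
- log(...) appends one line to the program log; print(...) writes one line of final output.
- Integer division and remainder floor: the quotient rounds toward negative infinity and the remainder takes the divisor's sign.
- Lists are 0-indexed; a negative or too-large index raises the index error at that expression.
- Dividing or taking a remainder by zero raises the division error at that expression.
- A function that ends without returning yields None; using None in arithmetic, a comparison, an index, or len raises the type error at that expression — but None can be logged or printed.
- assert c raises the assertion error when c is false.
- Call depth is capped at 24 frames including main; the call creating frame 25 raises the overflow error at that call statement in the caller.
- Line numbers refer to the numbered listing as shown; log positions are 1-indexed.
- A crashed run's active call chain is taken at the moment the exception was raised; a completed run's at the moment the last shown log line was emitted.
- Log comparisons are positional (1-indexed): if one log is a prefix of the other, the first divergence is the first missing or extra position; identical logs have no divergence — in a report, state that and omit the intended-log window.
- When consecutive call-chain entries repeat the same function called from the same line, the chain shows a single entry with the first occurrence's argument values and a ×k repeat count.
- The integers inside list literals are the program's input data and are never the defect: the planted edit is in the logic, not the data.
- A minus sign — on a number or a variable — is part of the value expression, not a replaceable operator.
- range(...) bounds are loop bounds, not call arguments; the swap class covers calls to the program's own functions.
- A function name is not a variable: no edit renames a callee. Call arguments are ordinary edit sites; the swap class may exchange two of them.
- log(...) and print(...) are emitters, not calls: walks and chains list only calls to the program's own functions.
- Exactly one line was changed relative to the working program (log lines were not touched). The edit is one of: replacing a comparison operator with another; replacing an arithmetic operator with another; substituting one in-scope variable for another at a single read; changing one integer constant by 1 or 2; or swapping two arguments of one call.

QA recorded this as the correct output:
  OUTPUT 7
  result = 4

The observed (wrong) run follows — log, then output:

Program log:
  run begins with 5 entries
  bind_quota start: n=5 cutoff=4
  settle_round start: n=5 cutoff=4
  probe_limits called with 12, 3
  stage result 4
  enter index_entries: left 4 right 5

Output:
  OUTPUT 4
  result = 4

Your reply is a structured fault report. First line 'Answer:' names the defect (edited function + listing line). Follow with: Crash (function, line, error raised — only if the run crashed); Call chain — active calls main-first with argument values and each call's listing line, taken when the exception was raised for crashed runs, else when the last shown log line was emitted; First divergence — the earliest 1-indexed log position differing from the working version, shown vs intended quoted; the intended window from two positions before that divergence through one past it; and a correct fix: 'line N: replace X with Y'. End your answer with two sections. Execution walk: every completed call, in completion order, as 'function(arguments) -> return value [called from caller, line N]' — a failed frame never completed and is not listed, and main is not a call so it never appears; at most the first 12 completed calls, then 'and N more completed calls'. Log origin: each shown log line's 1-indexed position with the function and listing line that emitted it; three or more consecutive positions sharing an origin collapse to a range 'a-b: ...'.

Answer: the defect is in main at line 40.
Core observation: No log line changed; the fault shows up purely in the output.
Call chain: main -> index_entries(4, 5) (called at line 39).
First divergence: none — the logs agree in full.
Execution walk:
  settle_round([10, 3, -1, -2, 4], 4) -> 4  [called from bind_quota, line 9]
  bind_quota([10, 3, -1, -2, 4], 4) -> 12  [called from fold_scores, line 20]
  probe_limits(12, 3) -> 4  [called from fold_scores, line 22]
  fold_scores([10, 3, -1, -2, 4], 4) -> 4  [called from main, line 37]
  index_entries(4, 5) -> 7  [called from main, line 39]
Origin of each log line:
  1: emitted by main (line 36)
  2: emitted by bind_quota (line 8)
  3: emitted by settle_round (line 2)
  4: emitted by probe_limits (line 14)
  5: emitted by main (line 38)
  6: emitted by index_entries (line 25)
A correct fix: line 40: replace `top` with `quota`.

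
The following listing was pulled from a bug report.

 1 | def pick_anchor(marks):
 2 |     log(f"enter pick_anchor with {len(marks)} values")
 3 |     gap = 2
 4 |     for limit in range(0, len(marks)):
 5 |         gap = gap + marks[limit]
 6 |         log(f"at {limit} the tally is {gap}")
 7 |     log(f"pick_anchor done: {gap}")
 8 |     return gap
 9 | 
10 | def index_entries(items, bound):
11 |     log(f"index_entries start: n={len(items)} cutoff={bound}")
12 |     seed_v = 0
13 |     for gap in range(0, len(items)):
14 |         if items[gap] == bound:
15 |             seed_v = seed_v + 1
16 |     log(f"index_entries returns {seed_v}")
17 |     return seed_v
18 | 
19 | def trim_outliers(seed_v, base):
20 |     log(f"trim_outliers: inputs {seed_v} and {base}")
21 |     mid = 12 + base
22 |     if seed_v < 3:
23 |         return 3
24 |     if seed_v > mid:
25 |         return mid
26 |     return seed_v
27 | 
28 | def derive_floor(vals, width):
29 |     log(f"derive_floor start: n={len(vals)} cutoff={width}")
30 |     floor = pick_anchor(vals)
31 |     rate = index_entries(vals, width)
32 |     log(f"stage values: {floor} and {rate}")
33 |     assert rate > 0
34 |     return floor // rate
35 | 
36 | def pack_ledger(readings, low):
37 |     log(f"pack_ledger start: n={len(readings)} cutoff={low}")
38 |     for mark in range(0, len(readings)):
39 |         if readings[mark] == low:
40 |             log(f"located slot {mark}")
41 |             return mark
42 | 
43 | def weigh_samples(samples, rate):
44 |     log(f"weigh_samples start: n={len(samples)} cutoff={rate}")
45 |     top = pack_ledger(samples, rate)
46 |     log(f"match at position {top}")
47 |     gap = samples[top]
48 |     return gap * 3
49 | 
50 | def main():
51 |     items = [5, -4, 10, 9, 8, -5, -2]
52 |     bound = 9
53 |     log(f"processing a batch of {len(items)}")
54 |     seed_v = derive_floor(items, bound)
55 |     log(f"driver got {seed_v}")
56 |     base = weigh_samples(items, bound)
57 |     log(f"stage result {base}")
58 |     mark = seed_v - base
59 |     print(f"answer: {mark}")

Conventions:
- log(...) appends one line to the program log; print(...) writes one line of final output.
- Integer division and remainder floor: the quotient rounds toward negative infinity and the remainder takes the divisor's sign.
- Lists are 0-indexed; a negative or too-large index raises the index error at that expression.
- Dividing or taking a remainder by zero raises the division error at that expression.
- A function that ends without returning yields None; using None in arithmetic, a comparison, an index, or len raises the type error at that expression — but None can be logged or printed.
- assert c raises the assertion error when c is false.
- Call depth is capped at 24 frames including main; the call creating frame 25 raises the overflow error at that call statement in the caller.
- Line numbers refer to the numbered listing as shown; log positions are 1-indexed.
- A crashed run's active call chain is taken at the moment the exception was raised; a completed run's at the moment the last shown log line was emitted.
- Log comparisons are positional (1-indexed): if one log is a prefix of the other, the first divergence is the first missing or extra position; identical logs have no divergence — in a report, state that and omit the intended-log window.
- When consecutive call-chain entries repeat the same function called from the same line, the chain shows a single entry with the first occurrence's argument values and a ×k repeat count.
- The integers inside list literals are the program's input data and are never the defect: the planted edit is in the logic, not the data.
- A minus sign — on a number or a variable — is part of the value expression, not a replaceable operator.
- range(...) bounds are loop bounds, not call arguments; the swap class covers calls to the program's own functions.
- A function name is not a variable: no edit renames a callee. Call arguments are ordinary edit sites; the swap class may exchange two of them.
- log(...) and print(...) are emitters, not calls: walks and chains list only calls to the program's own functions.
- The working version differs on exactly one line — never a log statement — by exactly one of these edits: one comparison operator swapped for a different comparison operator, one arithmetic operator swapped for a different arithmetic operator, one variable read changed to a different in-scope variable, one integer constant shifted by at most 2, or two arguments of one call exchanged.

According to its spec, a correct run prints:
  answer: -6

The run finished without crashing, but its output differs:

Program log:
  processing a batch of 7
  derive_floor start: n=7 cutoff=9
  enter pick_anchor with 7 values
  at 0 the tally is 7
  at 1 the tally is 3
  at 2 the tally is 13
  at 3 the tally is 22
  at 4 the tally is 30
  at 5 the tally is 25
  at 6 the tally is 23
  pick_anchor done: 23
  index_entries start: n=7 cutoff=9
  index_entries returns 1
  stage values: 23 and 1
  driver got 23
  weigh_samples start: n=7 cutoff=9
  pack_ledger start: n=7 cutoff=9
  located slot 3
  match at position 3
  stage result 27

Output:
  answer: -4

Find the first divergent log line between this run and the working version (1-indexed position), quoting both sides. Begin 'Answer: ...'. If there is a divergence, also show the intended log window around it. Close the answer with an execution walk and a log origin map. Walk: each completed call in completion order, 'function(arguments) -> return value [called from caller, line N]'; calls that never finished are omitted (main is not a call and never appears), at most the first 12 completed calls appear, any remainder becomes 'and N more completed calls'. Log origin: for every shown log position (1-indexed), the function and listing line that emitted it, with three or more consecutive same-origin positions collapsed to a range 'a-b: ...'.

Answer: position 4; shown 'at 0 the tally is 7' vs intended 'at 0 the tally is 5'.
Intended log window:
  2: derive_floor start: n=7 cutoff=9
  3: enter pick_anchor with 7 values
  4: at 0 the tally is 5
  5: at 1 the tally is 1
Execution walk:
  pick_anchor([5, -4, 10, 9, 8, -5, -2]) -> 23  [called from derive_floor, line 30]
  index_entries([5, -4, 10, 9, 8, -5, -2], 9) -> 1  [called from derive_floor, line 31]
  derive_floor([5, -4, 10, 9, 8, -5, -2], 9) -> 23  [called from main, line 54]
  pack_ledger([5, -4, 10, 9, 8, -5, -2], 9) -> 3  [called from weigh_samples, line 45]
  weigh_samples([5, -4, 10, 9, 8, -5, -2], 9) -> 27  [called from main, line 56]
Log line origins:
  1 — main, line 53
  2 — derive_floor, line 29
  3 — pick_anchor, line 2
  4-10 — pick_anchor, line 6
  11 — pick_anchor, line 7
  12 — index_entries, line 11
  13 — index_entries, line 16
  14 — derive_floor, line 32
  15 — main, line 55
  16 — weigh_samples, line 44
  17 — pack_ledger, line 37
  18 — pack_ledger, line 40
  19 — weigh_samples, line 46
  20 — main, line 57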